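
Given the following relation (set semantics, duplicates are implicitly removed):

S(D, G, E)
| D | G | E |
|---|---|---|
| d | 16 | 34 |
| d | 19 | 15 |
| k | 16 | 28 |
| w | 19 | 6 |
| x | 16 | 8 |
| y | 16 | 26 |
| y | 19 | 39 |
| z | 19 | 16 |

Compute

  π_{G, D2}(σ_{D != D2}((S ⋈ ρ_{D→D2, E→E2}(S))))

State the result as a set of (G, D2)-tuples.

{(16, d), (16, k), (16, x), (16, y), (19, d), (19, w), (19, y), (19, z)}

ρ[D→D2, E→E2]: schema becomes (D2, G, E2); tuples unchanged.
Joining S and ρ_{D→D2, E→E2}(S) on G yields {(d, 16, 34, d, 34), (d, 16, 34, k, 28), (d, 16, 34, x, 8), (d, 16, 34, y, 26), (d, 19, 15, d, 15), (d, 19, 15, w, 6), (d, 19, 15, y, 39), (d, 19, 15, z, 16), (k, 16, 28, d, 34), (k, 16, 28, k, 28), (k, 16, 28, x, 8), (k, 16, 28, y, 26), (w, 19, 6, d, 15), (w, 19, 6, w, 6), (w, 19, 6, y, 39), (w, 19, 6, z, 16), (x, 16, 8, d, 34), (x, 16, 8, k, 28), (x, 16, 8, x, 8), (x, 16, 8, y, 26), (y, 16, 26, d, 34), (y, 16, 26, k, 28), (y, 16, 26, x, 8), (y, 16, 26, y, 26), (y, 19, 39, d, 15), (y, 19, 39, w, 6), (y, 19, 39, y, 39), (y, 19, 39, z, 16), (z, 19, 16, d, 15), (z, 19, 16, w, 6), (z, 19, 16, y, 39), (z, 19, 16, z, 16)}.
Filtering on D != D2 leaves {(d, 16, 34, k, 28), (d, 16, 34, x, 8), (d, 16, 34, y, 26), (d, 19, 15, w, 6), (d, 19, 15, y, 39), (d, 19, 15, z, 16), (k, 16, 28, d, 34), (k, 16, 28, x, 8), (k, 16, 28, y, 26), (w, 19, 6, d, 15), (w, 19, 6, y, 39), (w, 19, 6, z, 16), (x, 16, 8, d, 34), (x, 16, 8, k, 28), (x, 16, 8, y, 26), (y, 16, 26, d, 34), (y, 16, 26, k, 28), (y, 16, 26, x, 8), (y, 19, 39, d, 15), (y, 19, 39, w, 6), (y, 19, 39, z, 16), (z, 19, 16, d, 15), (z, 19, 16, w, 6), (z, 19, 16, y, 39)}.
Projecting to G, D2 (16 duplicate(s) eliminated): {(16, d), (16, k), (16, x), (16, y), (19, d), (19, w), (19, y), (19, z)}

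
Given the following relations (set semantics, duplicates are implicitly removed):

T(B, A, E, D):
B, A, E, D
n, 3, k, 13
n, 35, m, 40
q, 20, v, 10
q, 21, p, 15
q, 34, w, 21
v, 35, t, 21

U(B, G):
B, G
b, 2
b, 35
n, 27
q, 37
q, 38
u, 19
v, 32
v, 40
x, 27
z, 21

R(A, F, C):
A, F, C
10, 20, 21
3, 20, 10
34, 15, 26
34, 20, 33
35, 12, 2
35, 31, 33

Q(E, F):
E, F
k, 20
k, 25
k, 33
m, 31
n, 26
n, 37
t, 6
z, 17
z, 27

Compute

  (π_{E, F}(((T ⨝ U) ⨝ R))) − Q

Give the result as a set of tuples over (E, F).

Joining T and U on B yields {(n, 3, k, 13, 27), (n, 35, m, 40, 27), (q, 20, v, 10, 37), (q, 20, v, 10, 38), (q, 21, p, 15, 37), (q, 21, p, 15, 38), (q, 34, w, 21, 37), (q, 34, w, 21, 38), (v, 35, t, 21, 32), (v, 35, t, 21, 40)}.
Joining (T ⨝ U) and R on A yields {(n, 3, k, 13, 27, 20, 10), (n, 35, m, 40, 27, 12, 2), (n, 35, m, 40, 27, 31, 33), (q, 34, w, 21, 37, 15, 26), (q, 34, w, 21, 37, 20, 33), (q, 34, w, 21, 38, 15, 26), (q, 34, w, 21, 38, 20, 33), (v, 35, t, 21, 32, 12, 2), (v, 35, t, 21, 32, 31, 33), (v, 35, t, 21, 40, 12, 2), (v, 35, t, 21, 40, 31, 33)}.
Projecting to E, F (4 duplicate(s) eliminated): {(k, 20), (m, 12), (m, 31), (t, 12), (t, 31), (w, 15), (w, 20)}
Difference: {(k, 20), (m, 12), (m, 31), (t, 12), (t, 31), (w, 15), (w, 20)} with {(k, 20), (k, 25), (k, 33), (m, 31), (n, 26), (n, 37), (t, 6), (z, 17), (z, 27)} → {(m, 12), (t, 12), (t, 31), (w, 15), (w, 20)}

{(m, 12), (t, 12), (t, 31), (w, 15), (w, 20)}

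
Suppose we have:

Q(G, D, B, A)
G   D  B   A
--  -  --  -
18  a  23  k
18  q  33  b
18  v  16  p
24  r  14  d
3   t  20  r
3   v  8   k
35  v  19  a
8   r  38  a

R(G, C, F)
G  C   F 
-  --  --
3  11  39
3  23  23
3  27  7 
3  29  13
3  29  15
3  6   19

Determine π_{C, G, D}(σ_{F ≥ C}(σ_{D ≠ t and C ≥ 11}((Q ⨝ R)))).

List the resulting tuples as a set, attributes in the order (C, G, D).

Joining Q and R on G yields {(3, t, 20, r, 11, 39), (3, t, 20, r, 23, 23), (3, t, 20, r, 27, 7), (3, t, 20, r, 29, 13), (3, t, 20, r, 29, 15), (3, t, 20, r, 6, 19), (3, v, 8, k, 11, 39), (3, v, 8, k, 23, 23), (3, v, 8, k, 27, 7), (3, v, 8, k, 29, 13), (3, v, 8, k, 29, 15), (3, v, 8, k, 6, 19)}.
Selection D ≠ t and C ≥ 11: {(3, v, 8, k, 11, 39), (3, v, 8, k, 23, 23), (3, v, 8, k, 27, 7), (3, v, 8, k, 29, 13), (3, v, 8, k, 29, 15)}
Selection F ≥ C: {(3, v, 8, k, 11, 39), (3, v, 8, k, 23, 23)}
π_{C, G, D} gives {(11, 3, v), (23, 3, v)}.

{(11, 3, v), (23, 3, v)}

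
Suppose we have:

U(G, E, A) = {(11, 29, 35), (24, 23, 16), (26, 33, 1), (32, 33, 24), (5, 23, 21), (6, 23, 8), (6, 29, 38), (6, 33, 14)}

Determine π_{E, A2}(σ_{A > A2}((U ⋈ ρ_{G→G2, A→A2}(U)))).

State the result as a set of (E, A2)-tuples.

{(23, 16), (23, 8), (29, 35), (33, 1), (33, 14)}

ρ[G→G2, A→A2]: schema becomes (G2, E, A2); tuples unchanged.
Natural join on E: {(11, 29, 35, 11, 35), (11, 29, 35, 6, 38), (24, 23, 16, 24, 16), (24, 23, 16, 5, 21), (24, 23, 16, 6, 8), (26, 33, 1, 26, 1), (26, 33, 1, 32, 24), (26, 33, 1, 6, 14), (32, 33, 24, 26, 1), (32, 33, 24, 32, 24), (32, 33, 24, 6, 14), (5, 23, 21, 24, 16), (5, 23, 21, 5, 21), (5, 23, 21, 6, 8), (6, 23, 8, 24, 16), (6, 23, 8, 5, 21), (6, 23, 8, 6, 8), (6, 29, 38, 11, 35), (6, 29, 38, 6, 38), (6, 33, 14, 26, 1), (6, 33, 14, 32, 24), (6, 33, 14, 6, 14)}
Selection A > A2: {(24, 23, 16, 6, 8), (32, 33, 24, 26, 1), (32, 33, 24, 6, 14), (5, 23, 21, 24, 16), (5, 23, 21, 6, 8), (6, 29, 38, 11, 35), (6, 33, 14, 26, 1)}
π_{E, A2} gives {(23, 16), (23, 8), (29, 35), (33, 1), (33, 14)} (2 duplicate(s) eliminated).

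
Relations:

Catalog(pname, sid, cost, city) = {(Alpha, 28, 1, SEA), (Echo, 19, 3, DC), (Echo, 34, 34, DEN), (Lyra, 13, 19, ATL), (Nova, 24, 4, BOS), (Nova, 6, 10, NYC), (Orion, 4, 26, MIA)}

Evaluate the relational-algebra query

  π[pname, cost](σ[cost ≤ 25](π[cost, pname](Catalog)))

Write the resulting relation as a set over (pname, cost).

{(Alpha, 1), (Echo, 3), (Lyra, 19), (Nova, 10), (Nova, 4)}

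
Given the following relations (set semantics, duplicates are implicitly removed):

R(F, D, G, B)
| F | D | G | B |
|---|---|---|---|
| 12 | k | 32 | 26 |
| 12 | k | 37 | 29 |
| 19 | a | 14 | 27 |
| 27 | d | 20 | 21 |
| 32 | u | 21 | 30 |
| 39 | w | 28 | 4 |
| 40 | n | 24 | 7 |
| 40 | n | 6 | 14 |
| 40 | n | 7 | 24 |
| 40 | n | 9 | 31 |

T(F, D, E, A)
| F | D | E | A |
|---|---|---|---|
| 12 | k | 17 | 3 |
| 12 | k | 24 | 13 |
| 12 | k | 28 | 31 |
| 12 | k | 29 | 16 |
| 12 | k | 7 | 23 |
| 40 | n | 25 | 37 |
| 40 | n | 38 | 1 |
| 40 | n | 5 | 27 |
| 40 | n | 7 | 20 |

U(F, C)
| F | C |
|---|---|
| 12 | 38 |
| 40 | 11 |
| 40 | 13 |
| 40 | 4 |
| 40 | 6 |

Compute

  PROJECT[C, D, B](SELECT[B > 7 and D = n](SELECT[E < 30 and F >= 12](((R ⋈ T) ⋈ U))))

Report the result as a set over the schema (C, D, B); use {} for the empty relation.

{(11, n, 14), (11, n, 24), (11, n, 31), (13, n, 14), (13, n, 24), (13, n, 31), (4, n, 14), (4, n, 24), (4, n, 31), (6, n, 14), (6, n, 24), (6, n, 31)}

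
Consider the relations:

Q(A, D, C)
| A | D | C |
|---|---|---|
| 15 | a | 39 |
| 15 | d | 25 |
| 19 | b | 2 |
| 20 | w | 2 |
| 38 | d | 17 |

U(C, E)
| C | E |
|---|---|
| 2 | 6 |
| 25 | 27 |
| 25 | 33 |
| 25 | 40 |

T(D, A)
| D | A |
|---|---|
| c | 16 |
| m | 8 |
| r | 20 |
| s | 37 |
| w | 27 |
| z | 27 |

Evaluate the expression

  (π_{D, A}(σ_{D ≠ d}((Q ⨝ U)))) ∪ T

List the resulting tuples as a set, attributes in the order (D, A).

{(b, 19), (c, 16), (m, 8), (r, 20), (s, 37), (w, 20), (w, 27), (z, 27)}

Q ⋈ U (natural join on C): {(15, d, 25, 27), (15, d, 25, 33), (15, d, 25, 40), (19, b, 2, 6), (20, w, 2, 6)}
Filtering on D ≠ d leaves {(19, b, 2, 6), (20, w, 2, 6)}.
π_{D, A} gives {(b, 19), (w, 20)}.
Taking the union: {(b, 19), (c, 16), (m, 8), (r, 20), (s, 37), (w, 20), (w, 27), (z, 27)}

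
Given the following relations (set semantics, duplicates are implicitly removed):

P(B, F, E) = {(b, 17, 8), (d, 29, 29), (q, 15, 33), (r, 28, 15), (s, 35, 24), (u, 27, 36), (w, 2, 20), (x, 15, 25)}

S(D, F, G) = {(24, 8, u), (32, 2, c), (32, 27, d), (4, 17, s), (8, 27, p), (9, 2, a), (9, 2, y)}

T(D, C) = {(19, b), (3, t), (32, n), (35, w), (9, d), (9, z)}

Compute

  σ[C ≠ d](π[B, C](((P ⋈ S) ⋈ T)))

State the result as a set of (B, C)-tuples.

{(u, n), (w, n), (w, z)}

Joining P and S on F yields {(b, 17, 8, 4, s), (u, 27, 36, 32, d), (u, 27, 36, 8, p), (w, 2, 20, 32, c), (w, 2, 20, 9, a), (w, 2, 20, 9, y)}.
Joining (P ⋈ S) and T on D yields {(u, 27, 36, 32, d, n), (w, 2, 20, 32, c, n), (w, 2, 20, 9, a, d), (w, 2, 20, 9, a, z), (w, 2, 20, 9, y, d), (w, 2, 20, 9, y, z)}.
π_{B, C} gives {(u, n), (w, d), (w, n), (w, z)} (2 duplicate(s) eliminated).
Selection C ≠ d: {(u, n), (w, n), (w, z)}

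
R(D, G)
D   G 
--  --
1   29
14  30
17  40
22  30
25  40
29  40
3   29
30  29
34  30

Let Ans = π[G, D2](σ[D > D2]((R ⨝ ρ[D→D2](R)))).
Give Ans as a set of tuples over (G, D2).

{(29, 1), (29, 3), (30, 14), (30, 22), (40, 17), (40, 25)}

ρ[D→D2]: schema becomes (D2, G); tuples unchanged.
Joining R and ρ[D→D2](R) on G yields {(1, 29, 1), (1, 29, 3), (1, 29, 30), (14, 30, 14), (14, 30, 22), (14, 30, 34), (17, 40, 17), (17, 40, 25), (17, 40, 29), (22, 30, 14), (22, 30, 22), (22, 30, 34), (25, 40, 17), (25, 40, 25), (25, 40, 29), (29, 40, 17), (29, 40, 25), (29, 40, 29), (3, 29, 1), (3, 29, 3), (3, 29, 30), (30, 29, 1), (30, 29, 3), (30, 29, 30), (34, 30, 14), (34, 30, 22), (34, 30, 34)}.
Filtering on D > D2 leaves {(22, 30, 14), (25, 40, 17), (29, 40, 17), (29, 40, 25), (3, 29, 1), (30, 29, 1), (30, 29, 3), (34, 30, 14), (34, 30, 22)}.
π[G, D2]: project onto (G, D2) (3 duplicate(s) eliminated) → {(29, 1), (29, 3), (30, 14), (30, 22), (40, 17), (40, 25)}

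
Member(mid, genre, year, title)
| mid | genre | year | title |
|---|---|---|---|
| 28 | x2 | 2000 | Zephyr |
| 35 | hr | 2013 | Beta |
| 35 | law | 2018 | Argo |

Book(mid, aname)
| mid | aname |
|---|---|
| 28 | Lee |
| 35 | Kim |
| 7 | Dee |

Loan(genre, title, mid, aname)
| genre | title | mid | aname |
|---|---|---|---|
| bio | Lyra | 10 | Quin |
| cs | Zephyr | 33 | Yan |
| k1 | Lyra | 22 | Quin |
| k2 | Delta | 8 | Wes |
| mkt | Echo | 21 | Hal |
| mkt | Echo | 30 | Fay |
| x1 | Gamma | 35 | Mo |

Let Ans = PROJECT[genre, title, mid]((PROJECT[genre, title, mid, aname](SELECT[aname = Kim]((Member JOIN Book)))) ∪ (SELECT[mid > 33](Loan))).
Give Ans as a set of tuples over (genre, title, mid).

Joining Member and Book on mid yields {(28, x2, 2000, Zephyr, Lee), (35, hr, 2013, Beta, Kim), (35, law, 2018, Argo, Kim)}.
σ[aname = Kim]: keep tuples satisfying aname = Kim → {(35, hr, 2013, Beta, Kim), (35, law, 2018, Argo, Kim)}
π_{genre, title, mid, aname} gives {(hr, Beta, 35, Kim), (law, Argo, 35, Kim)}.
σ[mid > 33]: keep tuples satisfying mid > 33 → {(x1, Gamma, 35, Mo)}
Set union of the two operands is {(hr, Beta, 35, Kim), (law, Argo, 35, Kim), (x1, Gamma, 35, Mo)}.
π_{genre, title, mid} gives {(hr, Beta, 35), (law, Argo, 35), (x1, Gamma, 35)}.

{(hr, Beta, 35), (law, Argo, 35), (x1, Gamma, 35)}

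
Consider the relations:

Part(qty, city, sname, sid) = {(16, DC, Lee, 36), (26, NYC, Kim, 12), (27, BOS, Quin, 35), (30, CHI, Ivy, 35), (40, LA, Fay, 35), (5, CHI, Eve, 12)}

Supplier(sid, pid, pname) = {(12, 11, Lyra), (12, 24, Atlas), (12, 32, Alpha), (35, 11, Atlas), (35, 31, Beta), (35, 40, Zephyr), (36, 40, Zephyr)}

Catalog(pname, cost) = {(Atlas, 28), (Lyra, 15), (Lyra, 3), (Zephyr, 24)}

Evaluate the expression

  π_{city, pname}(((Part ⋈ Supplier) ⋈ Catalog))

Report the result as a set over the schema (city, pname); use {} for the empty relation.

{(BOS, Atlas), (BOS, Zephyr), (CHI, Atlas), (CHI, Lyra), (CHI, Zephyr), (DC, Zephyr), (LA, Atlas), (LA, Zephyr), (NYC, Atlas), (NYC, Lyra)}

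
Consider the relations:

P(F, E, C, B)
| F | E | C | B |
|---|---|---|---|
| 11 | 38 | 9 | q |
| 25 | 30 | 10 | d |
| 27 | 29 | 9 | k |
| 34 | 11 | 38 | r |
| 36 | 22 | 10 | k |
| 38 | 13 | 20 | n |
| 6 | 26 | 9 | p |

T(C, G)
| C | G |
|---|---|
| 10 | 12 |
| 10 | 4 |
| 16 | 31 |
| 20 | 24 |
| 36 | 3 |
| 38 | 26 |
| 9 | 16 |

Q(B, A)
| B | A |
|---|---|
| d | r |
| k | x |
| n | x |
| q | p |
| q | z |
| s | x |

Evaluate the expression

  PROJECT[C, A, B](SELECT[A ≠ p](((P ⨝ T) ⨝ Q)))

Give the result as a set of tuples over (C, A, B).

{(10, r, d), (10, x, k), (20, x, n), (9, x, k), (9, z, q)}

Joining P and T on C yields {(11, 38, 9, q, 16), (25, 30, 10, d, 12), (25, 30, 10, d, 4), (27, 29, 9, k, 16), (34, 11, 38, r, 26), (36, 22, 10, k, 12), (36, 22, 10, k, 4), (38, 13, 20, n, 24), (6, 26, 9, p, 16)}.
Joining (P ⨝ T) and Q on B yields {(11, 38, 9, q, 16, p), (11, 38, 9, q, 16, z), (25, 30, 10, d, 12, r), (25, 30, 10, d, 4, r), (27, 29, 9, k, 16, x), (36, 22, 10, k, 12, x), (36, 22, 10, k, 4, x), (38, 13, 20, n, 24, x)}.
Selection A ≠ p: {(11, 38, 9, q, 16, z), (25, 30, 10, d, 12, r), (25, 30, 10, d, 4, r), (27, 29, 9, k, 16, x), (36, 22, 10, k, 12, x), (36, 22, 10, k, 4, x), (38, 13, 20, n, 24, x)}
π[C, A, B]: project onto (C, A, B) (2 duplicate(s) eliminated) → {(10, r, d), (10, x, k), (20, x, n), (9, x, k), (9, z, q)}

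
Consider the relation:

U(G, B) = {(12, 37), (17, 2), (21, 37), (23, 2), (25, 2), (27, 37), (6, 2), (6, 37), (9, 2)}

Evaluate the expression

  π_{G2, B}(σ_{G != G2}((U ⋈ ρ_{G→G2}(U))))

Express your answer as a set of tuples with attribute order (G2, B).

{(12, 37), (17, 2), (21, 37), (23, 2), (25, 2), (27, 37), (6, 2), (6, 37), (9, 2)}

ρ[G→G2]: schema becomes (G2, B); tuples unchanged.
Joining U and ρ_{G→G2}(U) on B yields {(12, 37, 12), (12, 37, 21), (12, 37, 27), (12, 37, 6), (17, 2, 17), (17, 2, 23), (17, 2, 25), (17, 2, 6), (17, 2, 9), (21, 37, 12), (21, 37, 21), (21, 37, 27), (21, 37, 6), (23, 2, 17), (23, 2, 23), (23, 2, 25), (23, 2, 6), (23, 2, 9), (25, 2, 17), (25, 2, 23), (25, 2, 25), (25, 2, 6), (25, 2, 9), (27, 37, 12), (27, 37, 21), (27, 37, 27), (27, 37, 6), (6, 2, 17), (6, 2, 23), (6, 2, 25), (6, 2, 6), (6, 2, 9), (6, 37, 12), (6, 37, 21), (6, 37, 27), (6, 37, 6), (9, 2, 17), (9, 2, 23), (9, 2, 25), (9, 2, 6), (9, 2, 9)}.
Filtering on G != G2 leaves {(12, 37, 21), (12, 37, 27), (12, 37, 6), (17, 2, 23), (17, 2, 25), (17, 2, 6), (17, 2, 9), (21, 37, 12), (21, 37, 27), (21, 37, 6), (23, 2, 17), (23, 2, 25), (23, 2, 6), (23, 2, 9), (25, 2, 17), (25, 2, 23), (25, 2, 6), (25, 2, 9), (27, 37, 12), (27, 37, 21), (27, 37, 6), (6, 2, 17), (6, 2, 23), (6, 2, 25), (6, 2, 9), (6, 37, 12), (6, 37, 21), (6, 37, 27), (9, 2, 17), (9, 2, 23), (9, 2, 25), (9, 2, 6)}.
Projecting to G2, B (23 duplicate(s) eliminated): {(12, 37), (17, 2), (21, 37), (23, 2), (25, 2), (27, 37), (6, 2), (6, 37), (9, 2)}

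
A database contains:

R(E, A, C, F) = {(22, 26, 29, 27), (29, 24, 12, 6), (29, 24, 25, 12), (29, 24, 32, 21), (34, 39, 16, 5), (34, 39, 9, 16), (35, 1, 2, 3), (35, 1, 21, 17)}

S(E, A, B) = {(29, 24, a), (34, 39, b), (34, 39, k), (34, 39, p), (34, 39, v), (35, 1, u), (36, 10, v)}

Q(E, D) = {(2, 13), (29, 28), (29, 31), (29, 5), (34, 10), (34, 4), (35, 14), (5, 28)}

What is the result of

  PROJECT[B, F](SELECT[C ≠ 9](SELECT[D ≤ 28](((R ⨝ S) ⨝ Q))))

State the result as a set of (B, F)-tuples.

R ⋈ S (natural join on E, A): {(29, 24, 12, 6, a), (29, 24, 25, 12, a), (29, 24, 32, 21, a), (34, 39, 16, 5, b), (34, 39, 16, 5, k), (34, 39, 16, 5, p), (34, 39, 16, 5, v), (34, 39, 9, 16, b), (34, 39, 9, 16, k), (34, 39, 9, 16, p), (34, 39, 9, 16, v), (35, 1, 2, 3, u), (35, 1, 21, 17, u)}
(R ⨝ S) ⋈ Q (natural join on E): {(29, 24, 12, 6, a, 28), (29, 24, 12, 6, a, 31), (29, 24, 12, 6, a, 5), (29, 24, 25, 12, a, 28), (29, 24, 25, 12, a, 31), (29, 24, 25, 12, a, 5), (29, 24, 32, 21, a, 28), (29, 24, 32, 21, a, 31), (29, 24, 32, 21, a, 5), (34, 39, 16, 5, b, 10), (34, 39, 16, 5, b, 4), (34, 39, 16, 5, k, 10), (34, 39, 16, 5, k, 4), (34, 39, 16, 5, p, 10), (34, 39, 16, 5, p, 4), (34, 39, 16, 5, v, 10), (34, 39, 16, 5, v, 4), (34, 39, 9, 16, b, 10), (34, 39, 9, 16, b, 4), (34, 39, 9, 16, k, 10), (34, 39, 9, 16, k, 4), (34, 39, 9, 16, p, 10), (34, 39, 9, 16, p, 4), (34, 39, 9, 16, v, 10), (34, 39, 9, 16, v, 4), (35, 1, 2, 3, u, 14), (35, 1, 21, 17, u, 14)}
Apply σ_{D ≤ 28}; surviving tuples: {(29, 24, 12, 6, a, 28), (29, 24, 12, 6, a, 5), (29, 24, 25, 12, a, 28), (29, 24, 25, 12, a, 5), (29, 24, 32, 21, a, 28), (29, 24, 32, 21, a, 5), (34, 39, 16, 5, b, 10), (34, 39, 16, 5, b, 4), (34, 39, 16, 5, k, 10), (34, 39, 16, 5, k, 4), (34, 39, 16, 5, p, 10), (34, 39, 16, 5, p, 4), (34, 39, 16, 5, v, 10), (34, 39, 16, 5, v, 4), (34, 39, 9, 16, b, 10), (34, 39, 9, 16, b, 4), (34, 39, 9, 16, k, 10), (34, 39, 9, 16, k, 4), (34, 39, 9, 16, p, 10), (34, 39, 9, 16, p, 4), (34, 39, 9, 16, v, 10), (34, 39, 9, 16, v, 4), (35, 1, 2, 3, u, 14), (35, 1, 21, 17, u, 14)}
Apply σ_{C ≠ 9}; surviving tuples: {(29, 24, 12, 6, a, 28), (29, 24, 12, 6, a, 5), (29, 24, 25, 12, a, 28), (29, 24, 25, 12, a, 5), (29, 24, 32, 21, a, 28), (29, 24, 32, 21, a, 5), (34, 39, 16, 5, b, 10), (34, 39, 16, 5, b, 4), (34, 39, 16, 5, k, 10), (34, 39, 16, 5, k, 4), (34, 39, 16, 5, p, 10), (34, 39, 16, 5, p, 4), (34, 39, 16, 5, v, 10), (34, 39, 16, 5, v, 4), (35, 1, 2, 3, u, 14), (35, 1, 21, 17, u, 14)}
π[B, F]: project onto (B, F) (7 duplicate(s) eliminated) → {(a, 12), (a, 21), (a, 6), (b, 5), (k, 5), (p, 5), (u, 17), (u, 3), (v, 5)}

{(a, 12), (a, 21), (a, 6), (b, 5), (k, 5), (p, 5), (u, 17), (u, 3), (v, 5)}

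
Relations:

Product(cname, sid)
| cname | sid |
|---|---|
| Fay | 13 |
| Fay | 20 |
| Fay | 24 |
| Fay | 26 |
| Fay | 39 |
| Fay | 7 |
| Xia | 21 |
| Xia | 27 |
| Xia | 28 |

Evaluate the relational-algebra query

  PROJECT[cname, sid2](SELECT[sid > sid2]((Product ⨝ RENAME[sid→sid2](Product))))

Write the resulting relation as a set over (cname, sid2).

{(Fay, 13), (Fay, 20), (Fay, 24), (Fay, 26), (Fay, 7), (Xia, 21), (Xia, 27)}

ρ[sid→sid2]: schema becomes (cname, sid2); tuples unchanged.
Product ⋈ RENAME[sid→sid2](Product) (natural join on cname): {(Fay, 13, 13), (Fay, 13, 20), (Fay, 13, 24), (Fay, 13, 26), (Fay, 13, 39), (Fay, 13, 7), (Fay, 20, 13), (Fay, 20, 20), (Fay, 20, 24), (Fay, 20, 26), (Fay, 20, 39), (Fay, 20, 7), (Fay, 24, 13), (Fay, 24, 20), (Fay, 24, 24), (Fay, 24, 26), (Fay, 24, 39), (Fay, 24, 7), (Fay, 26, 13), (Fay, 26, 20), (Fay, 26, 24), (Fay, 26, 26), (Fay, 26, 39), (Fay, 26, 7), (Fay, 39, 13), (Fay, 39, 20), (Fay, 39, 24), (Fay, 39, 26), (Fay, 39, 39), (Fay, 39, 7), (Fay, 7, 13), (Fay, 7, 20), (Fay, 7, 24), (Fay, 7, 26), (Fay, 7, 39), (Fay, 7, 7), (Xia, 21, 21), (Xia, 21, 27), (Xia, 21, 28), (Xia, 27, 21), (Xia, 27, 27), (Xia, 27, 28), (Xia, 28, 21), (Xia, 28, 27), (Xia, 28, 28)}
σ[sid > sid2]: keep tuples satisfying sid > sid2 → {(Fay, 13, 7), (Fay, 20, 13), (Fay, 20, 7), (Fay, 24, 13), (Fay, 24, 20), (Fay, 24, 7), (Fay, 26, 13), (Fay, 26, 20), (Fay, 26, 24), (Fay, 26, 7), (Fay, 39, 13), (Fay, 39, 20), (Fay, 39, 24), (Fay, 39, 26), (Fay, 39, 7), (Xia, 27, 21), (Xia, 28, 21), (Xia, 28, 27)}
π[cname, sid2]: project onto (cname, sid2) (11 duplicate(s) eliminated) → {(Fay, 13), (Fay, 20), (Fay, 24), (Fay, 26), (Fay, 7), (Xia, 21), (Xia, 27)}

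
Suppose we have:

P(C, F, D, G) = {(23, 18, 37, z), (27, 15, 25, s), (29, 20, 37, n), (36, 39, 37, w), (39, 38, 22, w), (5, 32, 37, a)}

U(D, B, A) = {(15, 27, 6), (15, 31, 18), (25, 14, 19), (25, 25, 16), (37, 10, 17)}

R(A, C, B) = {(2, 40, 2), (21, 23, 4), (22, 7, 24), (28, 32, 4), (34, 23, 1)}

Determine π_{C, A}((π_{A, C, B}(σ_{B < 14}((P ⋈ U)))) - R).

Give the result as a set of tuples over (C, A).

Joining P and U on D yields {(23, 18, 37, z, 10, 17), (27, 15, 25, s, 14, 19), (27, 15, 25, s, 25, 16), (29, 20, 37, n, 10, 17), (36, 39, 37, w, 10, 17), (5, 32, 37, a, 10, 17)}.
Filtering on B < 14 leaves {(23, 18, 37, z, 10, 17), (29, 20, 37, n, 10, 17), (36, 39, 37, w, 10, 17), (5, 32, 37, a, 10, 17)}.
Projecting to A, C, B: {(17, 23, 10), (17, 29, 10), (17, 36, 10), (17, 5, 10)}
Taking the difference: {(17, 23, 10), (17, 29, 10), (17, 36, 10), (17, 5, 10)}
Projecting to C, A: {(23, 17), (29, 17), (36, 17), (5, 17)}

{(23, 17), (29, 17), (36, 17), (5, 17)}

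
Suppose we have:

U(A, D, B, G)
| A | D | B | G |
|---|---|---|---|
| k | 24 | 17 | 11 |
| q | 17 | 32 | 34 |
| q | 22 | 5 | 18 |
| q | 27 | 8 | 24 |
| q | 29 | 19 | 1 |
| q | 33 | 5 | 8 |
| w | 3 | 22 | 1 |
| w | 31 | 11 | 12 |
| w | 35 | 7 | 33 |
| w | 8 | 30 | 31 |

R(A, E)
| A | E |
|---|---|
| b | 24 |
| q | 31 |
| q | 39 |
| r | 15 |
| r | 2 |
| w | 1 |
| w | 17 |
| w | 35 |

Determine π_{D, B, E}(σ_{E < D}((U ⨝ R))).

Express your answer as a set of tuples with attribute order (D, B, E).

Joining U and R on A yields {(q, 17, 32, 34, 31), (q, 17, 32, 34, 39), (q, 22, 5, 18, 31), (q, 22, 5, 18, 39), (q, 27, 8, 24, 31), (q, 27, 8, 24, 39), (q, 29, 19, 1, 31), (q, 29, 19, 1, 39), (q, 33, 5, 8, 31), (q, 33, 5, 8, 39), (w, 3, 22, 1, 1), (w, 3, 22, 1, 17), (w, 3, 22, 1, 35), (w, 31, 11, 12, 1), (w, 31, 11, 12, 17), (w, 31, 11, 12, 35), (w, 35, 7, 33, 1), (w, 35, 7, 33, 17), (w, 35, 7, 33, 35), (w, 8, 30, 31, 1), (w, 8, 30, 31, 17), (w, 8, 30, 31, 35)}.
σ[E < D]: keep tuples satisfying E < D → {(q, 33, 5, 8, 31), (w, 3, 22, 1, 1), (w, 31, 11, 12, 1), (w, 31, 11, 12, 17), (w, 35, 7, 33, 1), (w, 35, 7, 33, 17), (w, 8, 30, 31, 1)}
π_{D, B, E} gives {(3, 22, 1), (31, 11, 1), (31, 11, 17), (33, 5, 31), (35, 7, 1), (35, 7, 17), (8, 30, 1)}.

{(3, 22, 1), (31, 11, 1), (31, 11, 17), (33, 5, 31), (35, 7, 1), (35, 7, 17), (8, 30, 1)}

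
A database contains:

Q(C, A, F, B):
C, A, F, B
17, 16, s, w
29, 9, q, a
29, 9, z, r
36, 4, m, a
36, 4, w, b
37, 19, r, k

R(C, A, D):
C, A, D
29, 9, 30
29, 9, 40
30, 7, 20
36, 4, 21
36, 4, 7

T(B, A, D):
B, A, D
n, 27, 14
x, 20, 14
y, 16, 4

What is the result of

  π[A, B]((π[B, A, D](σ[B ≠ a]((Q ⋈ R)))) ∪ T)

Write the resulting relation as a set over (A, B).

Q ⋈ R (natural join on C, A): {(29, 9, q, a, 30), (29, 9, q, a, 40), (29, 9, z, r, 30), (29, 9, z, r, 40), (36, 4, m, a, 21), (36, 4, m, a, 7), (36, 4, w, b, 21), (36, 4, w, b, 7)}
Apply σ_{B ≠ a}; surviving tuples: {(29, 9, z, r, 30), (29, 9, z, r, 40), (36, 4, w, b, 21), (36, 4, w, b, 7)}
π_{B, A, D} gives {(b, 4, 21), (b, 4, 7), (r, 9, 30), (r, 9, 40)}.
Union: {(b, 4, 21), (b, 4, 7), (r, 9, 30), (r, 9, 40)} with {(n, 27, 14), (x, 20, 14), (y, 16, 4)} → {(b, 4, 21), (b, 4, 7), (n, 27, 14), (r, 9, 30), (r, 9, 40), (x, 20, 14), (y, 16, 4)}
π_{A, B} gives {(16, y), (20, x), (27, n), (4, b), (9, r)} (2 duplicate(s) eliminated).

{(16, y), (20, x), (27, n), (4, b), (9, r)}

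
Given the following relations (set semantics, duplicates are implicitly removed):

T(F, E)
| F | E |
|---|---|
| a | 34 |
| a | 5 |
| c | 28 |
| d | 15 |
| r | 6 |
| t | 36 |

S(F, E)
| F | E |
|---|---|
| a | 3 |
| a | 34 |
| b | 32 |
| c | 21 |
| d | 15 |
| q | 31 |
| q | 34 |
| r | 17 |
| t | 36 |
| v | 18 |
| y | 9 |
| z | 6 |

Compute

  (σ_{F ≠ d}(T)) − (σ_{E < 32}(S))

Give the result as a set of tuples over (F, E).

σ[F ≠ d]: keep tuples satisfying F ≠ d → {(a, 34), (a, 5), (c, 28), (r, 6), (t, 36)}
σ[E < 32]: keep tuples satisfying E < 32 → {(a, 3), (c, 21), (d, 15), (q, 31), (r, 17), (v, 18), (y, 9), (z, 6)}
Taking the difference: {(a, 34), (a, 5), (c, 28), (r, 6), (t, 36)}

{(a, 34), (a, 5), (c, 28), (r, 6), (t, 36)}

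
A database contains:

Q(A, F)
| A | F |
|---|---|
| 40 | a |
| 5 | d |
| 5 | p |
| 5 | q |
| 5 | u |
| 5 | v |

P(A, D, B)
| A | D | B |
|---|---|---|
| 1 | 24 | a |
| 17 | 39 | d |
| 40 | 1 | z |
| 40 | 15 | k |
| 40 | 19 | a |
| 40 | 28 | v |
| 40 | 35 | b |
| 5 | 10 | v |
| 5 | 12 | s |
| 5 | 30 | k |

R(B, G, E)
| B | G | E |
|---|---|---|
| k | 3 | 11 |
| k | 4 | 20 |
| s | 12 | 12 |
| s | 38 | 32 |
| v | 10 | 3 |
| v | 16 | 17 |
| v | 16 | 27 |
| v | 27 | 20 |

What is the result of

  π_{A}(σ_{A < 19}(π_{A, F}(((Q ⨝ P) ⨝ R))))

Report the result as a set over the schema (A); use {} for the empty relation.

{5}

Natural join on A: {(40, a, 1, z), (40, a, 15, k), (40, a, 19, a), (40, a, 28, v), (40, a, 35, b), (5, d, 10, v), (5, d, 12, s), (5, d, 30, k), (5, p, 10, v), (5, p, 12, s), (5, p, 30, k), (5, q, 10, v), (5, q, 12, s), (5, q, 30, k), (5, u, 10, v), (5, u, 12, s), (5, u, 30, k), (5, v, 10, v), (5, v, 12, s), (5, v, 30, k)}
Natural join on B: {(40, a, 15, k, 3, 11), (40, a, 15, k, 4, 20), (40, a, 28, v, 10, 3), (40, a, 28, v, 16, 17), (40, a, 28, v, 16, 27), (40, a, 28, v, 27, 20), (5, d, 10, v, 10, 3), (5, d, 10, v, 16, 17), (5, d, 10, v, 16, 27), (5, d, 10, v, 27, 20), (5, d, 12, s, 12, 12), (5, d, 12, s, 38, 32), (5, d, 30, k, 3, 11), (5, d, 30, k, 4, 20), (5, p, 10, v, 10, 3), (5, p, 10, v, 16, 17), (5, p, 10, v, 16, 27), (5, p, 10, v, 27, 20), (5, p, 12, s, 12, 12), (5, p, 12, s, 38, 32), (5, p, 30, k, 3, 11), (5, p, 30, k, 4, 20), (5, q, 10, v, 10, 3), (5, q, 10, v, 16, 17), (5, q, 10, v, 16, 27), (5, q, 10, v, 27, 20), (5, q, 12, s, 12, 12), (5, q, 12, s, 38, 32), (5, q, 30, k, 3, 11), (5, q, 30, k, 4, 20), (5, u, 10, v, 10, 3), (5, u, 10, v, 16, 17), (5, u, 10, v, 16, 27), (5, u, 10, v, 27, 20), (5, u, 12, s, 12, 12), (5, u, 12, s, 38, 32), (5, u, 30, k, 3, 11), (5, u, 30, k, 4, 20), (5, v, 10, v, 10, 3), (5, v, 10, v, 16, 17), (5, v, 10, v, 16, 27), (5, v, 10, v, 27, 20), (5, v, 12, s, 12, 12), (5, v, 12, s, 38, 32), (5, v, 30, k, 3, 11), (5, v, 30, k, 4, 20)}
π[A, F]: project onto (A, F) (40 duplicate(s) eliminated) → {(40, a), (5, d), (5, p), (5, q), (5, u), (5, v)}
Filtering on A < 19 leaves {(5, d), (5, p), (5, q), (5, u), (5, v)}.
π[A]: project onto (A) (4 duplicate(s) eliminated) → {5}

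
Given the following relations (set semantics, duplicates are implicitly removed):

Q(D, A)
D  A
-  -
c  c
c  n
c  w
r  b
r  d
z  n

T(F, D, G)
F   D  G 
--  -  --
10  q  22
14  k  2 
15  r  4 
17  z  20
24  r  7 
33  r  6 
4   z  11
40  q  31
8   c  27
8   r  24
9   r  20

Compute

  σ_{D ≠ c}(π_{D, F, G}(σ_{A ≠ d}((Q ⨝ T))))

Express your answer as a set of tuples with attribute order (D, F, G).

Natural join on D: {(c, c, 8, 27), (c, n, 8, 27), (c, w, 8, 27), (r, b, 15, 4), (r, b, 24, 7), (r, b, 33, 6), (r, b, 8, 24), (r, b, 9, 20), (r, d, 15, 4), (r, d, 24, 7), (r, d, 33, 6), (r, d, 8, 24), (r, d, 9, 20), (z, n, 17, 20), (z, n, 4, 11)}
Filtering on A ≠ d leaves {(c, c, 8, 27), (c, n, 8, 27), (c, w, 8, 27), (r, b, 15, 4), (r, b, 24, 7), (r, b, 33, 6), (r, b, 8, 24), (r, b, 9, 20), (z, n, 17, 20), (z, n, 4, 11)}.
Keep only column(s) D, F, G (2 duplicate(s) eliminated): {(c, 8, 27), (r, 15, 4), (r, 24, 7), (r, 33, 6), (r, 8, 24), (r, 9, 20), (z, 17, 20), (z, 4, 11)}
Filtering on D ≠ c leaves {(r, 15, 4), (r, 24, 7), (r, 33, 6), (r, 8, 24), (r, 9, 20), (z, 17, 20), (z, 4, 11)}.

{(r, 15, 4), (r, 24, 7), (r, 33, 6), (r, 8, 24), (r, 9, 20), (z, 17, 20), (z, 4, 11)}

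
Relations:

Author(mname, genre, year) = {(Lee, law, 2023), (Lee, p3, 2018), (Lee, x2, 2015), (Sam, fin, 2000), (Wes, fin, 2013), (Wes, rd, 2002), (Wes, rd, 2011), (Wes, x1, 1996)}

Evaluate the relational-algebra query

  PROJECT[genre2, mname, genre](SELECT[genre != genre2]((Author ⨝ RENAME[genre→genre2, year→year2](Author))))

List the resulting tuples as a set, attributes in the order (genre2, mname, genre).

ρ[genre→genre2, year→year2]: schema becomes (mname, genre2, year2); tuples unchanged.
Natural join on mname: {(Lee, law, 2023, law, 2023), (Lee, law, 2023, p3, 2018), (Lee, law, 2023, x2, 2015), (Lee, p3, 2018, law, 2023), (Lee, p3, 2018, p3, 2018), (Lee, p3, 2018, x2, 2015), (Lee, x2, 2015, law, 2023), (Lee, x2, 2015, p3, 2018), (Lee, x2, 2015, x2, 2015), (Sam, fin, 2000, fin, 2000), (Wes, fin, 2013, fin, 2013), (Wes, fin, 2013, rd, 2002), (Wes, fin, 2013, rd, 2011), (Wes, fin, 2013, x1, 1996), (Wes, rd, 2002, fin, 2013), (Wes, rd, 2002, rd, 2002), (Wes, rd, 2002, rd, 2011), (Wes, rd, 2002, x1, 1996), (Wes, rd, 2011, fin, 2013), (Wes, rd, 2011, rd, 2002), (Wes, rd, 2011, rd, 2011), (Wes, rd, 2011, x1, 1996), (Wes, x1, 1996, fin, 2013), (Wes, x1, 1996, rd, 2002), (Wes, x1, 1996, rd, 2011), (Wes, x1, 1996, x1, 1996)}
σ[genre != genre2]: keep tuples satisfying genre != genre2 → {(Lee, law, 2023, p3, 2018), (Lee, law, 2023, x2, 2015), (Lee, p3, 2018, law, 2023), (Lee, p3, 2018, x2, 2015), (Lee, x2, 2015, law, 2023), (Lee, x2, 2015, p3, 2018), (Wes, fin, 2013, rd, 2002), (Wes, fin, 2013, rd, 2011), (Wes, fin, 2013, x1, 1996), (Wes, rd, 2002, fin, 2013), (Wes, rd, 2002, x1, 1996), (Wes, rd, 2011, fin, 2013), (Wes, rd, 2011, x1, 1996), (Wes, x1, 1996, fin, 2013), (Wes, x1, 1996, rd, 2002), (Wes, x1, 1996, rd, 2011)}
π[genre2, mname, genre]: project onto (genre2, mname, genre) (4 duplicate(s) eliminated) → {(fin, Wes, rd), (fin, Wes, x1), (law, Lee, p3), (law, Lee, x2), (p3, Lee, law), (p3, Lee, x2), (rd, Wes, fin), (rd, Wes, x1), (x1, Wes, fin), (x1, Wes, rd), (x2, Lee, law), (x2, Lee, p3)}

{(fin, Wes, rd), (fin, Wes, x1), (law, Lee, p3), (law, Lee, x2), (p3, Lee, law), (p3, Lee, x2), (rd, Wes, fin), (rd, Wes, x1), (x1, Wes, fin), (x1, Wes, rd), (x2, Lee, law), (x2, Lee, p3)}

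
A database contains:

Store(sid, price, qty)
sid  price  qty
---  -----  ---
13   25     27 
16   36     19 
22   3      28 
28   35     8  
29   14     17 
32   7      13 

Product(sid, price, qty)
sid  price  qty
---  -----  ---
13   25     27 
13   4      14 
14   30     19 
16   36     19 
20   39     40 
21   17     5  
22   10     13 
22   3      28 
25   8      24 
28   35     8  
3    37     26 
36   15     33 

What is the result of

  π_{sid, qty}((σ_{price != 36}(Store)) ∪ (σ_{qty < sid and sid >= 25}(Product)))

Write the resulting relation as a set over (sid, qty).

Filtering on price != 36 leaves {(13, 25, 27), (22, 3, 28), (28, 35, 8), (29, 14, 17), (32, 7, 13)}.
Filtering on qty < sid and sid >= 25 leaves {(25, 8, 24), (28, 35, 8), (36, 15, 33)}.
Union: {(13, 25, 27), (22, 3, 28), (28, 35, 8), (29, 14, 17), (32, 7, 13)} with {(25, 8, 24), (28, 35, 8), (36, 15, 33)} → {(13, 25, 27), (22, 3, 28), (25, 8, 24), (28, 35, 8), (29, 14, 17), (32, 7, 13), (36, 15, 33)}
π[sid, qty]: project onto (sid, qty) → {(13, 27), (22, 28), (25, 24), (28, 8), (29, 17), (32, 13), (36, 33)}

{(13, 27), (22, 28), (25, 24), (28, 8), (29, 17), (32, 13), (36, 33)}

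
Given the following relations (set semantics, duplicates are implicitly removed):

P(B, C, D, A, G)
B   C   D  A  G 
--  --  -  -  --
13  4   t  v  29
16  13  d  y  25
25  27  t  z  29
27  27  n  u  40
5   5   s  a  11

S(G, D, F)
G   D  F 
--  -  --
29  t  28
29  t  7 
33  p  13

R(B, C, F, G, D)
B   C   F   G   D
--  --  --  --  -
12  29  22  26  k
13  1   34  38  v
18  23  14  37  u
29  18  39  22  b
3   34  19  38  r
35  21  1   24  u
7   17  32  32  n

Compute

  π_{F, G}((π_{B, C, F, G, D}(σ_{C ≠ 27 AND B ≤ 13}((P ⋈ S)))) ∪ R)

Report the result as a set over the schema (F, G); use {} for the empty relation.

Joining P and S on D, G yields {(13, 4, t, v, 29, 28), (13, 4, t, v, 29, 7), (25, 27, t, z, 29, 28), (25, 27, t, z, 29, 7)}.
Apply σ_{C ≠ 27 AND B ≤ 13}; surviving tuples: {(13, 4, t, v, 29, 28), (13, 4, t, v, 29, 7)}
π[B, C, F, G, D]: project onto (B, C, F, G, D) → {(13, 4, 28, 29, t), (13, 4, 7, 29, t)}
Taking the union: {(12, 29, 22, 26, k), (13, 1, 34, 38, v), (13, 4, 28, 29, t), (13, 4, 7, 29, t), (18, 23, 14, 37, u), (29, 18, 39, 22, b), (3, 34, 19, 38, r), (35, 21, 1, 24, u), (7, 17, 32, 32, n)}
π[F, G]: project onto (F, G) → {(1, 24), (14, 37), (19, 38), (22, 26), (28, 29), (32, 32), (34, 38), (39, 22), (7, 29)}

{(1, 24), (14, 37), (19, 38), (22, 26), (28, 29), (32, 32), (34, 38), (39, 22), (7, 29)}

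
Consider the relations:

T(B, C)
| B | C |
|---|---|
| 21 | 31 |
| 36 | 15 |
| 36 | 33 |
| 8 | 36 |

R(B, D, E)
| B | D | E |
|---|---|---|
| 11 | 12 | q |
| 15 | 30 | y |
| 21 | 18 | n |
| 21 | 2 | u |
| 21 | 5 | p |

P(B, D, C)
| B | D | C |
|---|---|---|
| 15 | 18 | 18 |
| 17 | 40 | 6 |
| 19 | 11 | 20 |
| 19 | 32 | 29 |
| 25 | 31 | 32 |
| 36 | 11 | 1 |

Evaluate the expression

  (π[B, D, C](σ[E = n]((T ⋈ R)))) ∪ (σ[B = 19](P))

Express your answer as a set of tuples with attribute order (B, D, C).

Joining T and R on B yields {(21, 31, 18, n), (21, 31, 2, u), (21, 31, 5, p)}.
σ[E = n]: keep tuples satisfying E = n → {(21, 31, 18, n)}
Keep only column(s) B, D, C: {(21, 18, 31)}
σ[B = 19]: keep tuples satisfying B = 19 → {(19, 11, 20), (19, 32, 29)}
Set union of the two operands is {(19, 11, 20), (19, 32, 29), (21, 18, 31)}.

{(19, 11, 20), (19, 32, 29), (21, 18, 31)}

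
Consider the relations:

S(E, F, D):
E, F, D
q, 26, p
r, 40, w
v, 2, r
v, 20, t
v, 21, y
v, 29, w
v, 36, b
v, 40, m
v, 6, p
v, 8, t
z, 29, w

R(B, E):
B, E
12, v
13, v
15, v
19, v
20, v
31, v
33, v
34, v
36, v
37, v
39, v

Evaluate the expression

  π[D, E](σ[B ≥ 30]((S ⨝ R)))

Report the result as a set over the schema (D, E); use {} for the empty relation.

{(b, v), (m, v), (p, v), (r, v), (t, v), (w, v), (y, v)}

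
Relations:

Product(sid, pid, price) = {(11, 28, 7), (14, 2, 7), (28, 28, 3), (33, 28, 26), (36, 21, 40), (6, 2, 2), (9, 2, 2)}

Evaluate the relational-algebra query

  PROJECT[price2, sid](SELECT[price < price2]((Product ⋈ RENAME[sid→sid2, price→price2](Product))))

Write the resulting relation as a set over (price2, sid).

ρ[sid→sid2, price→price2]: schema becomes (sid2, pid, price2); tuples unchanged.
Natural join on pid: {(11, 28, 7, 11, 7), (11, 28, 7, 28, 3), (11, 28, 7, 33, 26), (14, 2, 7, 14, 7), (14, 2, 7, 6, 2), (14, 2, 7, 9, 2), (28, 28, 3, 11, 7), (28, 28, 3, 28, 3), (28, 28, 3, 33, 26), (33, 28, 26, 11, 7), (33, 28, 26, 28, 3), (33, 28, 26, 33, 26), (36, 21, 40, 36, 40), (6, 2, 2, 14, 7), (6, 2, 2, 6, 2), (6, 2, 2, 9, 2), (9, 2, 2, 14, 7), (9, 2, 2, 6, 2), (9, 2, 2, 9, 2)}
Apply σ_{price < price2}; surviving tuples: {(11, 28, 7, 33, 26), (28, 28, 3, 11, 7), (28, 28, 3, 33, 26), (6, 2, 2, 14, 7), (9, 2, 2, 14, 7)}
Projecting to price2, sid: {(26, 11), (26, 28), (7, 28), (7, 6), (7, 9)}

{(26, 11), (26, 28), (7, 28), (7, 6), (7, 9)}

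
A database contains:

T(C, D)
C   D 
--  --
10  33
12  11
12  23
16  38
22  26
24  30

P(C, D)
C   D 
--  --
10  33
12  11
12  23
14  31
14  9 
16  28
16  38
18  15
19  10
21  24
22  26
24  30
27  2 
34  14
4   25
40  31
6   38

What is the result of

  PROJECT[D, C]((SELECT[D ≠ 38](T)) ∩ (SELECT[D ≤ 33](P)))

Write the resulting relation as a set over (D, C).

{(11, 12), (23, 12), (26, 22), (30, 24), (33, 10)}

Filtering on D ≠ 38 leaves {(10, 33), (12, 11), (12, 23), (22, 26), (24, 30)}.
Filtering on D ≤ 33 leaves {(10, 33), (12, 11), (12, 23), (14, 31), (14, 9), (16, 28), (18, 15), (19, 10), (21, 24), (22, 26), (24, 30), (27, 2), (34, 14), (4, 25), (40, 31)}.
Taking the intersection: {(10, 33), (12, 11), (12, 23), (22, 26), (24, 30)}
π_{D, C} gives {(11, 12), (23, 12), (26, 22), (30, 24), (33, 10)}.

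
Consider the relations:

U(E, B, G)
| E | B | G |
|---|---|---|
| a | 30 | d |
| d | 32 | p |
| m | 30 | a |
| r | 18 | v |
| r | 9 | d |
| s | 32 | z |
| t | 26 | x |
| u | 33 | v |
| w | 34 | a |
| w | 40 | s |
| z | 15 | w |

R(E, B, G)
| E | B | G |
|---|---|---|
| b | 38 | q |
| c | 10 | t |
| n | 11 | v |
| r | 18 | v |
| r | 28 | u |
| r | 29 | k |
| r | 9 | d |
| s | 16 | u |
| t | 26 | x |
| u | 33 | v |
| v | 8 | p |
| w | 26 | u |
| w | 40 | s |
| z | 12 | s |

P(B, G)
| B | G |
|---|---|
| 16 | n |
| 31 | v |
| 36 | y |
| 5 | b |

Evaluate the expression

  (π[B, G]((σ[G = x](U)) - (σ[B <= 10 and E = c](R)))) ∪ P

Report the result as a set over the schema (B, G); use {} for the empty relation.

{(16, n), (26, x), (31, v), (36, y), (5, b)}

σ[G = x]: keep tuples satisfying G = x → {(t, 26, x)}
σ[B <= 10 and E = c]: keep tuples satisfying B <= 10 and E = c → {(c, 10, t)}
Set difference of the two operands is {(t, 26, x)}.
Keep only column(s) B, G: {(26, x)}
Set union of the two operands is {(16, n), (26, x), (31, v), (36, y), (5, b)}.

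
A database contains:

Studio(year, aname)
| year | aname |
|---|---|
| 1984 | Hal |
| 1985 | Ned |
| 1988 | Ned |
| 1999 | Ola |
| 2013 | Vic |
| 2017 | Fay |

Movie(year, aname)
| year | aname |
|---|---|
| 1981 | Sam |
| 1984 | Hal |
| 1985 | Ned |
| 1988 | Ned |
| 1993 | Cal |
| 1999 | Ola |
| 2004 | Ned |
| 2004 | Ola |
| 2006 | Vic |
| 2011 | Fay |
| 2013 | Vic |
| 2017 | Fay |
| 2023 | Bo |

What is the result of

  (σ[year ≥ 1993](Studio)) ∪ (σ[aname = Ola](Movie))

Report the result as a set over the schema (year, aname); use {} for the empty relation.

Selection year ≥ 1993: {(1999, Ola), (2013, Vic), (2017, Fay)}
Selection aname = Ola: {(1999, Ola), (2004, Ola)}
Set union of the two operands is {(1999, Ola), (2004, Ola), (2013, Vic), (2017, Fay)}.

{(1999, Ola), (2004, Ola), (2013, Vic), (2017, Fay)}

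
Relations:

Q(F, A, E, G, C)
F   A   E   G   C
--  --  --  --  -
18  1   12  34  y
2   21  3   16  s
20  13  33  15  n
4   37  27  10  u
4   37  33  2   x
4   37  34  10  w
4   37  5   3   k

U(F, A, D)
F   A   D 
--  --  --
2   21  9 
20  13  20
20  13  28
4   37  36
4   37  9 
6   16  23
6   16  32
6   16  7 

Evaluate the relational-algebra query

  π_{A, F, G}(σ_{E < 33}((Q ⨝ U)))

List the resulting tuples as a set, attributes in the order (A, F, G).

Joining Q and U on F, A yields {(2, 21, 3, 16, s, 9), (20, 13, 33, 15, n, 20), (20, 13, 33, 15, n, 28), (4, 37, 27, 10, u, 36), (4, 37, 27, 10, u, 9), (4, 37, 33, 2, x, 36), (4, 37, 33, 2, x, 9), (4, 37, 34, 10, w, 36), (4, 37, 34, 10, w, 9), (4, 37, 5, 3, k, 36), (4, 37, 5, 3, k, 9)}.
σ[E < 33]: keep tuples satisfying E < 33 → {(2, 21, 3, 16, s, 9), (4, 37, 27, 10, u, 36), (4, 37, 27, 10, u, 9), (4, 37, 5, 3, k, 36), (4, 37, 5, 3, k, 9)}
Keep only column(s) A, F, G (2 duplicate(s) eliminated): {(21, 2, 16), (37, 4, 10), (37, 4, 3)}

{(21, 2, 16), (37, 4, 10), (37, 4, 3)}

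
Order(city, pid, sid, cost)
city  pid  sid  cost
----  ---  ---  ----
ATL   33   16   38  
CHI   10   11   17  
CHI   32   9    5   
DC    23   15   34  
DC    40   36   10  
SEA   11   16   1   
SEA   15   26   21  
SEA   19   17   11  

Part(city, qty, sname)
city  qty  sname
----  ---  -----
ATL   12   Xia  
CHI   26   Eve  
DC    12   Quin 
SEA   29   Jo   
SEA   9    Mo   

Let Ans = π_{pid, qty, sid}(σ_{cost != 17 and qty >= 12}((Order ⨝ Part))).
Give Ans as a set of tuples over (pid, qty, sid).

Order ⋈ Part (natural join on city): {(ATL, 33, 16, 38, 12, Xia), (CHI, 10, 11, 17, 26, Eve), (CHI, 32, 9, 5, 26, Eve), (DC, 23, 15, 34, 12, Quin), (DC, 40, 36, 10, 12, Quin), (SEA, 11, 16, 1, 29, Jo), (SEA, 11, 16, 1, 9, Mo), (SEA, 15, 26, 21, 29, Jo), (SEA, 15, 26, 21, 9, Mo), (SEA, 19, 17, 11, 29, Jo), (SEA, 19, 17, 11, 9, Mo)}
Filtering on cost != 17 and qty >= 12 leaves {(ATL, 33, 16, 38, 12, Xia), (CHI, 32, 9, 5, 26, Eve), (DC, 23, 15, 34, 12, Quin), (DC, 40, 36, 10, 12, Quin), (SEA, 11, 16, 1, 29, Jo), (SEA, 15, 26, 21, 29, Jo), (SEA, 19, 17, 11, 29, Jo)}.
Projecting to pid, qty, sid: {(11, 29, 16), (15, 29, 26), (19, 29, 17), (23, 12, 15), (32, 26, 9), (33, 12, 16), (40, 12, 36)}

{(11, 29, 16), (15, 29, 26), (19, 29, 17), (23, 12, 15), (32, 26, 9), (33, 12, 16), (40, 12, 36)}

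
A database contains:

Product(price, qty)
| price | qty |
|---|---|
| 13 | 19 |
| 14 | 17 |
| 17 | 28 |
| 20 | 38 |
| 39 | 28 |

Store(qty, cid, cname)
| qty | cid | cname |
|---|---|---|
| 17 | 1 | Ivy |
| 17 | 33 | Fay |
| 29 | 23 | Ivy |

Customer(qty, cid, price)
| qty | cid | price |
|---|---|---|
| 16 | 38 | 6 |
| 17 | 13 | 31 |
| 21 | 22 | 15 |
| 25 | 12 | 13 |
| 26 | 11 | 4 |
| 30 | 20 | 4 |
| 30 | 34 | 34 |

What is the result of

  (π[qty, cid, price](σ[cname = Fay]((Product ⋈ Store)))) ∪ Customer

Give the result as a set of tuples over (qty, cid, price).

{(16, 38, 6), (17, 13, 31), (17, 33, 14), (21, 22, 15), (25, 12, 13), (26, 11, 4), (30, 20, 4), (30, 34, 34)}

Joining Product and Store on qty yields {(14, 17, 1, Ivy), (14, 17, 33, Fay)}.
Filtering on cname = Fay leaves {(14, 17, 33, Fay)}.
Keep only column(s) qty, cid, price: {(17, 33, 14)}
Taking the union: {(16, 38, 6), (17, 13, 31), (17, 33, 14), (21, 22, 15), (25, 12, 13), (26, 11, 4), (30, 20, 4), (30, 34, 34)}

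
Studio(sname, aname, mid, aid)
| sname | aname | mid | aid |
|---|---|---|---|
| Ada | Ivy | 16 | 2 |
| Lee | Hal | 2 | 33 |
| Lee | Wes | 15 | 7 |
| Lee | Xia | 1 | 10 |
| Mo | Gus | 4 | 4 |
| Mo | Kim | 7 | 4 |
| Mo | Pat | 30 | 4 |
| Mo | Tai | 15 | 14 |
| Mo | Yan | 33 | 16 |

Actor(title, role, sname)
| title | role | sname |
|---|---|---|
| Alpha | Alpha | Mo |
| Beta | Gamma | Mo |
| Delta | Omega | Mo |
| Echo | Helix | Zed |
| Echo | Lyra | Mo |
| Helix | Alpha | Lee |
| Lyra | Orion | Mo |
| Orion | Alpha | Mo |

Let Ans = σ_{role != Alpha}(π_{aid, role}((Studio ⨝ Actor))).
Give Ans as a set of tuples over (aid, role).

{(14, Gamma), (14, Lyra), (14, Omega), (14, Orion), (16, Gamma), (16, Lyra), (16, Omega), (16, Orion), (4, Gamma), (4, Lyra), (4, Omega), (4, Orion)}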